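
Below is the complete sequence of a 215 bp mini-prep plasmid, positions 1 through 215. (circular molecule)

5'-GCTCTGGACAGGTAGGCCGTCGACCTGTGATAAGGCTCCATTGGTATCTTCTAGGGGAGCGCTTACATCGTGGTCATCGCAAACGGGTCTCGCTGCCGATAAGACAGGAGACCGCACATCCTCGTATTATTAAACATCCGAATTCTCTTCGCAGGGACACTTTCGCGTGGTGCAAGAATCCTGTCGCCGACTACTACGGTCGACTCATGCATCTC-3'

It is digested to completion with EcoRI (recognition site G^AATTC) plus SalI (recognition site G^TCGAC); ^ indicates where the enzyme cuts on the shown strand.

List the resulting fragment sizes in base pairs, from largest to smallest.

The EcoRI site (GAATTC) starts at position 140.
EcoRI cuts after the first base of each site, so after position 140.
SalI sites (GTCGAC) start at positions 19, 199.
SalI cuts after the first base of each site, so after positions 19, 199.
Combined cut positions: 19, 140, 199.
Circular molecule, 3 cuts → 3 fragments:
  20–140 → 121 bp
  141–199 → 59 bp
  200–215 then 1–19 → 16 + 19 = 35 bp
Sorted largest to smallest: 121, 59, 35 bp.

121, 59, 35 bp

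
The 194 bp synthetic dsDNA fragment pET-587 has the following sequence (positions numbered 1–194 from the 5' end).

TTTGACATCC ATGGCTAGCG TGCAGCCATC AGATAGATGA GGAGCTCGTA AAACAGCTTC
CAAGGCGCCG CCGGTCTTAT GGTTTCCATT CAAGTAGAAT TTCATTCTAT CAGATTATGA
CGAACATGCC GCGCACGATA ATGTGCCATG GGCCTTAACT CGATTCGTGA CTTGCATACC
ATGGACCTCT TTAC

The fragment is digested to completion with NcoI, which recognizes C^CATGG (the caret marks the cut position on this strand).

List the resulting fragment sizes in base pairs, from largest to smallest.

NcoI sites (CCATGG) start at positions 9, 146, 179.
NcoI cuts after the first base of each site, so after positions 9, 146, 179.
Linear molecule, 3 cuts → 4 fragments:
  1–9 → 9 bp
  10–146 → 137 bp
  147–179 → 33 bp
  180–194 → 15 bp
Sorted largest to smallest: 137, 33, 15, 9 bp.

137, 33, 15, 9 bp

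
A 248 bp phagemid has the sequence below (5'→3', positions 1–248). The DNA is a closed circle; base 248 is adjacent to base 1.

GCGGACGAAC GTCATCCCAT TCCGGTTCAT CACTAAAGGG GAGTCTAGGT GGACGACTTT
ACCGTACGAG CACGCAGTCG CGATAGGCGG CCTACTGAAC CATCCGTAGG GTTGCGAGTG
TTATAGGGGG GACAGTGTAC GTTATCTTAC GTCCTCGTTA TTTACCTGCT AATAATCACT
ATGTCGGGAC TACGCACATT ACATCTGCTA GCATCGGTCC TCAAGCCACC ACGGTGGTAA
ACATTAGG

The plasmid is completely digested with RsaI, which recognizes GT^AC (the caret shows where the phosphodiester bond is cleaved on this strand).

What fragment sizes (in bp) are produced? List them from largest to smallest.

RsaI sites (GTAC) start at positions 64, 137.
RsaI cuts after base 2 of each site, so after positions 65, 138.
Circular molecule, 2 cuts → 2 fragments:
  66–138 → 73 bp
  139–248 then 1–65 → 110 + 65 = 175 bp
Sorted largest to smallest: 175, 73 bp.

175, 73 bp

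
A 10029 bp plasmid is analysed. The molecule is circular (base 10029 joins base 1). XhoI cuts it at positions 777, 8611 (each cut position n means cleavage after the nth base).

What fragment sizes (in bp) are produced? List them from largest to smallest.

Circular molecule, 2 cuts → 2 fragments:
  8611 − 777 = 7834 bp
  wrap: 10029 − 8611 + 777 = 2195 bp
Sorted largest to smallest: 7834, 2195 bp.

7834, 2195 bp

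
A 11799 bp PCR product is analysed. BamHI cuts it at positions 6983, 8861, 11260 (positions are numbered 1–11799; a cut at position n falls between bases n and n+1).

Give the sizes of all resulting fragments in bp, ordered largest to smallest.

Linear molecule, 3 cuts → 4 fragments:
  6983 − 0 = 6983 bp
  8861 − 6983 = 1878 bp
  11260 − 8861 = 2399 bp
  11799 − 11260 = 539 bp
Sorted largest to smallest: 6983, 2399, 1878, 539 bp.

6983, 2399, 1878, 539 bp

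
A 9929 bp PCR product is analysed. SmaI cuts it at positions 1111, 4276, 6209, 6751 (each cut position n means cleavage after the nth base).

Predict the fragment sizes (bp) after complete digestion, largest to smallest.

3178, 3165, 1933, 1111, 542 bp

Linear molecule, 4 cuts → 5 fragments:
  1111 − 0 = 1111 bp
  4276 − 1111 = 3165 bp
  6209 − 4276 = 1933 bp
  6751 − 6209 = 542 bp
  9929 − 6751 = 3178 bp
Sorted largest to smallest: 3178, 3165, 1933, 1111, 542 bp.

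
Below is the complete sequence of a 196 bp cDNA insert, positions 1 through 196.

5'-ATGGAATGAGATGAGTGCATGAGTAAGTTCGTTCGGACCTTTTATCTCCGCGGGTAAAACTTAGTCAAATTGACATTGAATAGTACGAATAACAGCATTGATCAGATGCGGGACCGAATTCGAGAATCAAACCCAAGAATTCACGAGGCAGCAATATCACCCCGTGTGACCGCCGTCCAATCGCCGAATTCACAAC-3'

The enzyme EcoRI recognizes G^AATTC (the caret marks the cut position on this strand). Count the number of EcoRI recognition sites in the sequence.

3

GAATTC occurs starting at positions 116, 137, 186.
EcoRI cuts at 3 sites.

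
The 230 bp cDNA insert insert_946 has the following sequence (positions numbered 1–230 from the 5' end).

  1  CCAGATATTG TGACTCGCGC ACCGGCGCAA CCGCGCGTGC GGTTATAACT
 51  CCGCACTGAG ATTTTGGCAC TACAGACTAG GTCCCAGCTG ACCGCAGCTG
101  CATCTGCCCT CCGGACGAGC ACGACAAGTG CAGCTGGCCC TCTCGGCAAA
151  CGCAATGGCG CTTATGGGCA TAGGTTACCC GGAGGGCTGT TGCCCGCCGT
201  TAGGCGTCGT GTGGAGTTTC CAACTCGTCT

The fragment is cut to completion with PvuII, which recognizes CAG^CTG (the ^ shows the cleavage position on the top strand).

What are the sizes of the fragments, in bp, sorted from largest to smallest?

97, 87, 36, 10 bp

PvuII sites (CAGCTG) start at positions 85, 95, 131.
PvuII cuts after base 3 of each site, so after positions 87, 97, 133.
Linear molecule, 3 cuts → 4 fragments:
  1–87 → 87 bp
  88–97 → 10 bp
  98–133 → 36 bp
  134–230 → 97 bp
Sorted largest to smallest: 97, 87, 36, 10 bp.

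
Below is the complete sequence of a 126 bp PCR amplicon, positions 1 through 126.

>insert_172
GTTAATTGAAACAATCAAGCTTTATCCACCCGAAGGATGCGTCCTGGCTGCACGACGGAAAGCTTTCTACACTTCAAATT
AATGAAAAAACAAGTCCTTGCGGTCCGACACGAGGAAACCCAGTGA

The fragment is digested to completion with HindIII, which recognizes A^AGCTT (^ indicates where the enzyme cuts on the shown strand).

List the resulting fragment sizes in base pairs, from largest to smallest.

HindIII sites (AAGCTT) start at positions 17, 60.
HindIII cuts after the first base of each site, so after positions 17, 60.
Linear molecule, 2 cuts → 3 fragments:
  1–17 → 17 bp
  18–60 → 43 bp
  61–126 → 66 bp
Sorted largest to smallest: 66, 43, 17 bp.

66, 43, 17 bp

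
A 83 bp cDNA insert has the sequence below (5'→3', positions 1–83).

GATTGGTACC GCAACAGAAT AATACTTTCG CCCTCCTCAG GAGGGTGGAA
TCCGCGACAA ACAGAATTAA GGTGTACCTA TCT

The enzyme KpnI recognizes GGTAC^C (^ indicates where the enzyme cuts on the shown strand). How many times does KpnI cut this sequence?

1

GGTACC occurs starting at position 5.
KpnI cuts at 1 site.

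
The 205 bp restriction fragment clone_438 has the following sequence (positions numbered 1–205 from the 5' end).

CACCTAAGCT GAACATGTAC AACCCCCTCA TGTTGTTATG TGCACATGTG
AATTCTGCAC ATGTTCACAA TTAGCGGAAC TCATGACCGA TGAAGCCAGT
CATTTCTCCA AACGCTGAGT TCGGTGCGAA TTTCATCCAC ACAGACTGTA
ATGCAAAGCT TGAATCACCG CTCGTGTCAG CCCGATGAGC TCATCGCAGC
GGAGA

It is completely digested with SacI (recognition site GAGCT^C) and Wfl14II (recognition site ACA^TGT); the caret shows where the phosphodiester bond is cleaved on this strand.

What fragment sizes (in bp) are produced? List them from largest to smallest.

130, 31, 15, 15, 14 bp

The SacI site (GAGCTC) starts at position 187.
SacI cuts after base 5 of each site (before the last base), so after position 191.
Wfl14II sites (ACATGT) start at positions 13, 44, 59.
Wfl14II cuts after base 3 of each site, so after positions 15, 46, 61.
Combined cut positions: 15, 46, 61, 191.
Linear molecule, 4 cuts → 5 fragments:
  1–15 → 15 bp
  16–46 → 31 bp
  47–61 → 15 bp
  62–191 → 130 bp
  192–205 → 14 bp
Sorted largest to smallest: 130, 31, 15, 15, 14 bp.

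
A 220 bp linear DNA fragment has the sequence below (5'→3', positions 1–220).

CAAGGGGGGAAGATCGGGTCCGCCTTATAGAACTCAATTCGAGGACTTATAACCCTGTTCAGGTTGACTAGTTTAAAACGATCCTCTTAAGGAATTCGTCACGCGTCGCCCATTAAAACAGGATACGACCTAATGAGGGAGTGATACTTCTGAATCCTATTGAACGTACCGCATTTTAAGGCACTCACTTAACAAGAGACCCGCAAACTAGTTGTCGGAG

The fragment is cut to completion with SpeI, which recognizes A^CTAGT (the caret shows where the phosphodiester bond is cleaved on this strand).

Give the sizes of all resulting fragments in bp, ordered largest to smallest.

SpeI sites (ACTAGT) start at positions 67, 207.
SpeI cuts after the first base of each site, so after positions 67, 207.
Linear molecule, 2 cuts → 3 fragments:
  1–67 → 67 bp
  68–207 → 140 bp
  208–220 → 13 bp
Sorted largest to smallest: 140, 67, 13 bp.

140, 67, 13 bp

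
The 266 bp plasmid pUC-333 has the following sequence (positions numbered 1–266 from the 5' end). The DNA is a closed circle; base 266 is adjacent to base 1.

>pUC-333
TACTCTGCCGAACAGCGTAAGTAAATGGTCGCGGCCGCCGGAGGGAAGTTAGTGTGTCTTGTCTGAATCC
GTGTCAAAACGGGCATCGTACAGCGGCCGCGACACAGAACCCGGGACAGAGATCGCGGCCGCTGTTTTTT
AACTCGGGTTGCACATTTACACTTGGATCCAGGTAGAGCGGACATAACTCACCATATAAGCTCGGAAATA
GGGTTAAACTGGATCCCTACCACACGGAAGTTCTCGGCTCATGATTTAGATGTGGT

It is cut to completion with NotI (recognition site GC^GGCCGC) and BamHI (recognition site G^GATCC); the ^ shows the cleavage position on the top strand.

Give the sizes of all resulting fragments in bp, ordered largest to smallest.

77, 62, 56, 39, 32 bp

NotI sites (GCGGCCGC) start at positions 31, 93, 125.
NotI cuts after base 2 of each site, so after positions 32, 94, 126.
BamHI sites (GGATCC) start at positions 165, 221.
BamHI cuts after the first base of each site, so after positions 165, 221.
Combined cut positions: 32, 94, 126, 165, 221.
Circular molecule, 5 cuts → 5 fragments:
  33–94 → 62 bp
  95–126 → 32 bp
  127–165 → 39 bp
  166–221 → 56 bp
  222–266 then 1–32 → 45 + 32 = 77 bp
Sorted largest to smallest: 77, 62, 56, 39, 32 bp.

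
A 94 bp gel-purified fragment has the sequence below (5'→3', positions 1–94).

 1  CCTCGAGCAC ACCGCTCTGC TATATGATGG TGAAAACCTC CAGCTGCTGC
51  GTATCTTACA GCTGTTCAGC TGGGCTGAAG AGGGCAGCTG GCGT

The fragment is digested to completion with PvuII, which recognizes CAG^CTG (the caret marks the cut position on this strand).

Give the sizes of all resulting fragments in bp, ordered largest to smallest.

PvuII sites (CAGCTG) start at positions 41, 59, 67, 85.
PvuII cuts after base 3 of each site, so after positions 43, 61, 69, 87.
Linear molecule, 4 cuts → 5 fragments:
  1–43 → 43 bp
  44–61 → 18 bp
  62–69 → 8 bp
  70–87 → 18 bp
  88–94 → 7 bp
Sorted largest to smallest: 43, 18, 18, 8, 7 bp.

43, 18, 18, 8, 7 bp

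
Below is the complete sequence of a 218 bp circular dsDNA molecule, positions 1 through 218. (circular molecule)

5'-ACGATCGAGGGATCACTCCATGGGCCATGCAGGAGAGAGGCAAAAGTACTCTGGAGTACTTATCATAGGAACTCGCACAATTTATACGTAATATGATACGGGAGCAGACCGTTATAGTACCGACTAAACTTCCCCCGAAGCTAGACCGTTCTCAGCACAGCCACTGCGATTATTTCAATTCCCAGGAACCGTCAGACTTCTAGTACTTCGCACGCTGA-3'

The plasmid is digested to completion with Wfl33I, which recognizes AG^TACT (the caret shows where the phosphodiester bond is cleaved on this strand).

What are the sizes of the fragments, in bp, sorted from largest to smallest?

147, 61, 10 bp

Wfl33I sites (AGTACT) start at positions 45, 55, 202.
Wfl33I cuts after base 2 of each site, so after positions 46, 56, 203.
Circular molecule, 3 cuts → 3 fragments:
  47–56 → 10 bp
  57–203 → 147 bp
  204–218 then 1–46 → 15 + 46 = 61 bp
Sorted largest to smallest: 147, 61, 10 bp.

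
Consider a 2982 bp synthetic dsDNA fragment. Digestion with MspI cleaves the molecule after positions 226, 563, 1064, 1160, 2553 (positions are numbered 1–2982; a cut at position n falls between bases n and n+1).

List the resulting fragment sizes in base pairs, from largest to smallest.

1393, 501, 429, 337, 226, 96 bp

Linear molecule, 5 cuts → 6 fragments:
  226 − 0 = 226 bp
  563 − 226 = 337 bp
  1064 − 563 = 501 bp
  1160 − 1064 = 96 bp
  2553 − 1160 = 1393 bp
  2982 − 2553 = 429 bp
Sorted largest to smallest: 1393, 501, 429, 337, 226, 96 bp.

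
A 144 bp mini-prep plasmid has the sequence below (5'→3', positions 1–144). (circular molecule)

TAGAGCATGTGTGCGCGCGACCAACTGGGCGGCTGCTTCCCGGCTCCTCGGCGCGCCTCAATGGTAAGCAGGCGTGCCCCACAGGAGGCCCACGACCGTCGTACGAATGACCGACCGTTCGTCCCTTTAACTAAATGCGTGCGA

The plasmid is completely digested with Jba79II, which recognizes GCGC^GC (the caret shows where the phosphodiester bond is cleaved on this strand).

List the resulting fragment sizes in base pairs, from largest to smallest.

Jba79II sites (GCGCGC) start at positions 13, 51.
Jba79II cuts after base 4 of each site, so after positions 16, 54.
Circular molecule, 2 cuts → 2 fragments:
  17–54 → 38 bp
  55–144 then 1–16 → 90 + 16 = 106 bp
Sorted largest to smallest: 106, 38 bp.

106, 38 bp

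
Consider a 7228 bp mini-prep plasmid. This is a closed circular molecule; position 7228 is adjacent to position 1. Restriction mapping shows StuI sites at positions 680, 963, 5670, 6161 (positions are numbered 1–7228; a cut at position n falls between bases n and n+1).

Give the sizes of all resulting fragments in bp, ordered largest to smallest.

Circular molecule, 4 cuts → 4 fragments:
  963 − 680 = 283 bp
  5670 − 963 = 4707 bp
  6161 − 5670 = 491 bp
  wrap: 7228 − 6161 + 680 = 1747 bp
Sorted largest to smallest: 4707, 1747, 491, 283 bp.

4707, 1747, 491, 283 bp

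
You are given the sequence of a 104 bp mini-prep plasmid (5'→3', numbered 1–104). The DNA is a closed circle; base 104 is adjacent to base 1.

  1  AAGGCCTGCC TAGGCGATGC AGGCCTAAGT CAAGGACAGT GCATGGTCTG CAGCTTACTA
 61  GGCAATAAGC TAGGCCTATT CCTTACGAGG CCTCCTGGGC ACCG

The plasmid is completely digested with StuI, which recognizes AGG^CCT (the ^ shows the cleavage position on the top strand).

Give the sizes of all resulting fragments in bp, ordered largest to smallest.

StuI sites (AGGCCT) start at positions 2, 21, 72, 88.
StuI cuts after base 3 of each site, so after positions 4, 23, 74, 90.
Circular molecule, 4 cuts → 4 fragments:
  5–23 → 19 bp
  24–74 → 51 bp
  75–90 → 16 bp
  91–104 then 1–4 → 14 + 4 = 18 bp
Sorted largest to smallest: 51, 19, 18, 16 bp.

51, 19, 18, 16 bp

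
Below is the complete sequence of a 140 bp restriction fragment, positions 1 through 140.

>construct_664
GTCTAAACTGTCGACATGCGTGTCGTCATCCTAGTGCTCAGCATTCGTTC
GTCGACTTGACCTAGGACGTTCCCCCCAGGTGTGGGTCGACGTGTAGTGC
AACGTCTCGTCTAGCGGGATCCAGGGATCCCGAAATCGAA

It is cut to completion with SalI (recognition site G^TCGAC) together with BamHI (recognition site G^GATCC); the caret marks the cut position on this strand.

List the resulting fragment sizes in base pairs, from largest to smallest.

41, 35, 31, 15, 10, 8 bp

SalI sites (GTCGAC) start at positions 10, 51, 86.
SalI cuts after the first base of each site, so after positions 10, 51, 86.
BamHI sites (GGATCC) start at positions 117, 125.
BamHI cuts after the first base of each site, so after positions 117, 125.
Combined cut positions: 10, 51, 86, 117, 125.
Linear molecule, 5 cuts → 6 fragments:
  1–10 → 10 bp
  11–51 → 41 bp
  52–86 → 35 bp
  87–117 → 31 bp
  118–125 → 8 bp
  126–140 → 15 bp
Sorted largest to smallest: 41, 35, 31, 15, 10, 8 bp.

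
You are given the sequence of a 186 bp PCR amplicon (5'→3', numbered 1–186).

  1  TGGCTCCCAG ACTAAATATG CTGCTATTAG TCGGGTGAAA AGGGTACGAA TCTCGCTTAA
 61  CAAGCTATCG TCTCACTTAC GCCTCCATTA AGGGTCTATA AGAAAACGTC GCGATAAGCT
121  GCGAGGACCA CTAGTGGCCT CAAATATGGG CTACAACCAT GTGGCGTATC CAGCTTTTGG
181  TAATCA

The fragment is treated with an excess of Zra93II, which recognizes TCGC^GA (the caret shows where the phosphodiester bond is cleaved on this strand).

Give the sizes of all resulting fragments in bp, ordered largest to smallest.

The Zra93II site (TCGCGA) starts at position 109.
Zra93II cuts after base 4 of each site, so after position 112.
Linear molecule, 1 cut → 2 fragments:
  1–112 → 112 bp
  113–186 → 74 bp
Sorted largest to smallest: 112, 74 bp.

112, 74 bp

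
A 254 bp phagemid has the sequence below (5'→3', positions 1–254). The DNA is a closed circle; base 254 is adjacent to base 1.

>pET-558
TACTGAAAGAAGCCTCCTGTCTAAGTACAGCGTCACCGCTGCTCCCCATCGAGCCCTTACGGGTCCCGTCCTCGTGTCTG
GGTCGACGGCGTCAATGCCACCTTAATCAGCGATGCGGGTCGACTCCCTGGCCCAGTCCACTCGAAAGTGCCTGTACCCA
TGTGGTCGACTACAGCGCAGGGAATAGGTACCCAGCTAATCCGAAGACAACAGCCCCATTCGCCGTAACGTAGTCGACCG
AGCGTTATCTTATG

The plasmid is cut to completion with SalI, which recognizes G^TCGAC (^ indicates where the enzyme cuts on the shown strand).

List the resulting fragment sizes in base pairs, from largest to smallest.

103, 68, 46, 37 bp

SalI sites (GTCGAC) start at positions 82, 119, 165, 233.
SalI cuts after the first base of each site, so after positions 82, 119, 165, 233.
Circular molecule, 4 cuts → 4 fragments:
  83–119 → 37 bp
  120–165 → 46 bp
  166–233 → 68 bp
  234–254 then 1–82 → 21 + 82 = 103 bp
Sorted largest to smallest: 103, 68, 46, 37 bp.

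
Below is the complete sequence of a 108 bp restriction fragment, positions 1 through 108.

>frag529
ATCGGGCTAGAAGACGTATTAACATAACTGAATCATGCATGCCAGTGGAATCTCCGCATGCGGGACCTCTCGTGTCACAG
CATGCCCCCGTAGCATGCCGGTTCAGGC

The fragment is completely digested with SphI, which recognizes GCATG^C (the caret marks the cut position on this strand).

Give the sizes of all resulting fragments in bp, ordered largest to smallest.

SphI sites (GCATGC) start at positions 37, 56, 80, 93.
SphI cuts after base 5 of each site (before the last base), so after positions 41, 60, 84, 97.
Linear molecule, 4 cuts → 5 fragments:
  1–41 → 41 bp
  42–60 → 19 bp
  61–84 → 24 bp
  85–97 → 13 bp
  98–108 → 11 bp
Sorted largest to smallest: 41, 24, 19, 13, 11 bp.

41, 24, 19, 13, 11 bp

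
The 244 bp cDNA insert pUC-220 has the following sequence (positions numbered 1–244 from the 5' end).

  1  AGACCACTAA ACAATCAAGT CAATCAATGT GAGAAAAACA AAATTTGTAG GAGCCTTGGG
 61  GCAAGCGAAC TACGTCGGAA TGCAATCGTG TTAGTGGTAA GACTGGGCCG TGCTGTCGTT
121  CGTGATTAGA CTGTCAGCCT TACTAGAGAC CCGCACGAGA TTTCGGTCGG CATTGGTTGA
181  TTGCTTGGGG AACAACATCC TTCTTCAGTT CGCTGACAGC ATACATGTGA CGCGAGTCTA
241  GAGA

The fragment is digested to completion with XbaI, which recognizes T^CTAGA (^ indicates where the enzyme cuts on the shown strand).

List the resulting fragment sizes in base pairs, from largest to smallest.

The XbaI site (TCTAGA) starts at position 237.
XbaI cuts after the first base of each site, so after position 237.
Linear molecule, 1 cut → 2 fragments:
  1–237 → 237 bp
  238–244 → 7 bp
Sorted largest to smallest: 237, 7 bp.

237, 7 bp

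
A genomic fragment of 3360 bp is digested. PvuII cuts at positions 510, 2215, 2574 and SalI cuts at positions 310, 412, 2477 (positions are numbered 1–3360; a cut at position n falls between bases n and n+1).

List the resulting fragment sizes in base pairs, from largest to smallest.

Combined cut positions (sorted): 310, 412, 510, 2215, 2477, 2574.
Linear molecule, 6 cuts → 7 fragments:
  310 − 0 = 310 bp
  412 − 310 = 102 bp
  510 − 412 = 98 bp
  2215 − 510 = 1705 bp
  2477 − 2215 = 262 bp
  2574 − 2477 = 97 bp
  3360 − 2574 = 786 bp
Sorted largest to smallest: 1705, 786, 310, 262, 102, 98, 97 bp.

1705, 786, 310, 262, 102, 98, 97 bp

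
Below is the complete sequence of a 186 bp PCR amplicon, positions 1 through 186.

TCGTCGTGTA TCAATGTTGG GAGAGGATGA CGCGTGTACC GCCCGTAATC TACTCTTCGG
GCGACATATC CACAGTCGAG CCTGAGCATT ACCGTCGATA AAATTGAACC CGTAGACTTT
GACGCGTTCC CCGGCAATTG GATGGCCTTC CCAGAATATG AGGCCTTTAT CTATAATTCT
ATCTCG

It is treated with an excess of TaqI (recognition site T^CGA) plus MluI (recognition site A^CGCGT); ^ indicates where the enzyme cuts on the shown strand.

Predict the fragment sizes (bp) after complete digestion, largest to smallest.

TaqI sites (TCGA) start at positions 76, 95.
TaqI cuts after the first base of each site, so after positions 76, 95.
MluI sites (ACGCGT) start at positions 30, 122.
MluI cuts after the first base of each site, so after positions 30, 122.
Combined cut positions: 30, 76, 95, 122.
Linear molecule, 4 cuts → 5 fragments:
  1–30 → 30 bp
  31–76 → 46 bp
  77–95 → 19 bp
  96–122 → 27 bp
  123–186 → 64 bp
Sorted largest to smallest: 64, 46, 30, 27, 19 bp.

64, 46, 30, 27, 19 bp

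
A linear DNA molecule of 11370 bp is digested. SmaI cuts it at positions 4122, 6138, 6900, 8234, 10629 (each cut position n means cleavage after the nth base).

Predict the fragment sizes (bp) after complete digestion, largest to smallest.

4122, 2395, 2016, 1334, 762, 741 bp

Linear molecule, 5 cuts → 6 fragments:
  4122 − 0 = 4122 bp
  6138 − 4122 = 2016 bp
  6900 − 6138 = 762 bp
  8234 − 6900 = 1334 bp
  10629 − 8234 = 2395 bp
  11370 − 10629 = 741 bp
Sorted largest to smallest: 4122, 2395, 2016, 1334, 762, 741 bp.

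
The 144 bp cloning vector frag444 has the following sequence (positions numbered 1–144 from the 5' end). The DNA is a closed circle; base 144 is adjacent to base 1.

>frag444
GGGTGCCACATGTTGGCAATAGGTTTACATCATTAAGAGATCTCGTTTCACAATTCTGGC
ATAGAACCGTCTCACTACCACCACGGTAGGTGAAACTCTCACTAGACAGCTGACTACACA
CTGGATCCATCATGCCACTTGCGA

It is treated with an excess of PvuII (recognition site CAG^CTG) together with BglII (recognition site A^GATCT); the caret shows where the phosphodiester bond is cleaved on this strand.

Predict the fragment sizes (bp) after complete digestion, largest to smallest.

The PvuII site (CAGCTG) starts at position 107.
PvuII cuts after base 3 of each site, so after position 109.
The BglII site (AGATCT) starts at position 38.
BglII cuts after the first base of each site, so after position 38.
Combined cut positions: 38, 109.
Circular molecule, 2 cuts → 2 fragments:
  39–109 → 71 bp
  110–144 then 1–38 → 35 + 38 = 73 bp
Sorted largest to smallest: 73, 71 bp.

73, 71 bp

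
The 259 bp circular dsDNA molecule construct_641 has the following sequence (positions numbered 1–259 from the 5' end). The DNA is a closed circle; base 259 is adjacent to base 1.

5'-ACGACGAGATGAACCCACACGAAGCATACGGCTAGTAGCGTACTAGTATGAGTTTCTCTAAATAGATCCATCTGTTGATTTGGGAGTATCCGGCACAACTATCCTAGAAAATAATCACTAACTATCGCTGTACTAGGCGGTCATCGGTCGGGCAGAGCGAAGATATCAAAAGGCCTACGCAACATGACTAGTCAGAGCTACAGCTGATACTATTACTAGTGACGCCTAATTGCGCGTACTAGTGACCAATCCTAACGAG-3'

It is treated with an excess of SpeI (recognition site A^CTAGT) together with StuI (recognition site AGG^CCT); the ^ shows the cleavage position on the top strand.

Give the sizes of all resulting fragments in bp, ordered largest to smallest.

SpeI sites (ACTAGT) start at positions 42, 187, 215, 238.
SpeI cuts after the first base of each site, so after positions 42, 187, 215, 238.
The StuI site (AGGCCT) starts at position 171.
StuI cuts after base 3 of each site, so after position 173.
Combined cut positions: 42, 173, 187, 215, 238.
Circular molecule, 5 cuts → 5 fragments:
  43–173 → 131 bp
  174–187 → 14 bp
  188–215 → 28 bp
  216–238 → 23 bp
  239–259 then 1–42 → 21 + 42 = 63 bp
Sorted largest to smallest: 131, 63, 28, 23, 14 bp.

131, 63, 28, 23, 14 bp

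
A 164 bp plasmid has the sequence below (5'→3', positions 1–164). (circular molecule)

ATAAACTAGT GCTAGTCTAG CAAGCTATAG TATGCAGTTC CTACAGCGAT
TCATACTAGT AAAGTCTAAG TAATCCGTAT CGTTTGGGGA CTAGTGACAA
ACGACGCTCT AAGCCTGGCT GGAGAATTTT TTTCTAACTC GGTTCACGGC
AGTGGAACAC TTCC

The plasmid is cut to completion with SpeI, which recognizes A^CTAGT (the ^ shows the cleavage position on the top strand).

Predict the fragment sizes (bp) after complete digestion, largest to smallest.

SpeI sites (ACTAGT) start at positions 5, 55, 90.
SpeI cuts after the first base of each site, so after positions 5, 55, 90.
Circular molecule, 3 cuts → 3 fragments:
  6–55 → 50 bp
  56–90 → 35 bp
  91–164 then 1–5 → 74 + 5 = 79 bp
Sorted largest to smallest: 79, 50, 35 bp.

79, 50, 35 bp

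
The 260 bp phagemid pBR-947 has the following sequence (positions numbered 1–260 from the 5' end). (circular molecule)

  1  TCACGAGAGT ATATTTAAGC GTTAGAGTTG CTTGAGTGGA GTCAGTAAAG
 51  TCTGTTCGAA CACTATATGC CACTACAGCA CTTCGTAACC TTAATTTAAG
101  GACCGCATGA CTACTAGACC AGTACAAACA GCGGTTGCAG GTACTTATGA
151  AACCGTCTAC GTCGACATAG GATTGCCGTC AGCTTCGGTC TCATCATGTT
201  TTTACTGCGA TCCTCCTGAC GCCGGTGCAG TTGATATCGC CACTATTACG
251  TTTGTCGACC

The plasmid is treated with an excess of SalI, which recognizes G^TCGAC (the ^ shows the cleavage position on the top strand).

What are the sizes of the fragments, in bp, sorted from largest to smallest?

167, 93 bp

SalI sites (GTCGAC) start at positions 161, 254.
SalI cuts after the first base of each site, so after positions 161, 254.
Circular molecule, 2 cuts → 2 fragments:
  162–254 → 93 bp
  255–260 then 1–161 → 6 + 161 = 167 bp
Sorted largest to smallest: 167, 93 bp.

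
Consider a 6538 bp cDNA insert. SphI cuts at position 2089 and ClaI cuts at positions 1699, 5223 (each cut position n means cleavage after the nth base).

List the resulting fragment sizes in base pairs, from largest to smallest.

3134, 1699, 1315, 390 bp

Combined cut positions (sorted): 1699, 2089, 5223.
Linear molecule, 3 cuts → 4 fragments:
  1699 − 0 = 1699 bp
  2089 − 1699 = 390 bp
  5223 − 2089 = 3134 bp
  6538 − 5223 = 1315 bp
Sorted largest to smallest: 3134, 1699, 1315, 390 bp.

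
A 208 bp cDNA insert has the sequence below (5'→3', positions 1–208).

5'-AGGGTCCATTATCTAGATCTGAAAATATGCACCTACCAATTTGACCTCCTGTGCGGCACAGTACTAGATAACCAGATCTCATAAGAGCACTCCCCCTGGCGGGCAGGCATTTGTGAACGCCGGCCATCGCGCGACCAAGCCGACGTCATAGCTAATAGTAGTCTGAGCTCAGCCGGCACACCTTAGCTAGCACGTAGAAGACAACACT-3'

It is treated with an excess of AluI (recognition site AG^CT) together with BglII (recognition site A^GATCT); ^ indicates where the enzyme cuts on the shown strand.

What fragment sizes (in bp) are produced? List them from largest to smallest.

77, 59, 22, 19, 16, 15 bp

AluI sites (AGCT) start at positions 150, 166, 185.
AluI cuts after base 2 of each site, so after positions 151, 167, 186.
BglII sites (AGATCT) start at positions 15, 74.
BglII cuts after the first base of each site, so after positions 15, 74.
Combined cut positions: 15, 74, 151, 167, 186.
Linear molecule, 5 cuts → 6 fragments:
  1–15 → 15 bp
  16–74 → 59 bp
  75–151 → 77 bp
  152–167 → 16 bp
  168–186 → 19 bp
  187–208 → 22 bp
Sorted largest to smallest: 77, 59, 22, 19, 16, 15 bp.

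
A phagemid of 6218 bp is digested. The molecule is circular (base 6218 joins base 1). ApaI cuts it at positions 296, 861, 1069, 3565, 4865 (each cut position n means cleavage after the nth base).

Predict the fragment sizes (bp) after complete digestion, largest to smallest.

2496, 1649, 1300, 565, 208 bp

Circular molecule, 5 cuts → 5 fragments:
  861 − 296 = 565 bp
  1069 − 861 = 208 bp
  3565 − 1069 = 2496 bp
  4865 − 3565 = 1300 bp
  wrap: 6218 − 4865 + 296 = 1649 bp
Sorted largest to smallest: 2496, 1649, 1300, 565, 208 bp.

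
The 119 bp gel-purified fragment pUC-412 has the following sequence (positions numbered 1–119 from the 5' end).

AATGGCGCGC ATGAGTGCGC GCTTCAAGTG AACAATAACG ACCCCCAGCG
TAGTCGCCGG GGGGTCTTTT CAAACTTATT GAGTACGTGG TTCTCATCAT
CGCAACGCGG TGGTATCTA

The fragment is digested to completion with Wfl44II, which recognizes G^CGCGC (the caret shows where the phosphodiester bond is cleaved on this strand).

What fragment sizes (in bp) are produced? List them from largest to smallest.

Wfl44II sites (GCGCGC) start at positions 5, 17.
Wfl44II cuts after the first base of each site, so after positions 5, 17.
Linear molecule, 2 cuts → 3 fragments:
  1–5 → 5 bp
  6–17 → 12 bp
  18–119 → 102 bp
Sorted largest to smallest: 102, 12, 5 bp.

102, 12, 5 bp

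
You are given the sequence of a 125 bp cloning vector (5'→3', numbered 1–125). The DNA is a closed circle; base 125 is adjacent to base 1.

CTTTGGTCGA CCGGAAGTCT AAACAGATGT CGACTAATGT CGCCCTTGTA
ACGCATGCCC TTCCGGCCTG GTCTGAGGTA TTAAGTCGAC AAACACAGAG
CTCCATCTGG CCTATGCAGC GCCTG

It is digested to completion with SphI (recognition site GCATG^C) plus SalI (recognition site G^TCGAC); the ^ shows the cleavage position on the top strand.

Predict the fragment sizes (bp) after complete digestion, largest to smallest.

The SphI site (GCATGC) starts at position 53.
SphI cuts after base 5 of each site (before the last base), so after position 57.
SalI sites (GTCGAC) start at positions 6, 29, 85.
SalI cuts after the first base of each site, so after positions 6, 29, 85.
Combined cut positions: 6, 29, 57, 85.
Circular molecule, 4 cuts → 4 fragments:
  7–29 → 23 bp
  30–57 → 28 bp
  58–85 → 28 bp
  86–125 then 1–6 → 40 + 6 = 46 bp
Sorted largest to smallest: 46, 28, 28, 23 bp.

46, 28, 28, 23 bp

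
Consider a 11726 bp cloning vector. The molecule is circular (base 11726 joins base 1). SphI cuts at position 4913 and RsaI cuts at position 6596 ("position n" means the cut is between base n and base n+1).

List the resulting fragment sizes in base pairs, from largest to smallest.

10043, 1683 bp

Combined cut positions (sorted): 4913, 6596.
Circular molecule, 2 cuts → 2 fragments:
  6596 − 4913 = 1683 bp
  wrap: 11726 − 6596 + 4913 = 10043 bp
Sorted largest to smallest: 10043, 1683 bp.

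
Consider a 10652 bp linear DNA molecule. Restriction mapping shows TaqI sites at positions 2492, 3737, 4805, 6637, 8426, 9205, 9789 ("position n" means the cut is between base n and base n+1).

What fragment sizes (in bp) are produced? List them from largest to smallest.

2492, 1832, 1789, 1245, 1068, 863, 779, 584 bp

Linear molecule, 7 cuts → 8 fragments:
  2492 − 0 = 2492 bp
  3737 − 2492 = 1245 bp
  4805 − 3737 = 1068 bp
  6637 − 4805 = 1832 bp
  8426 − 6637 = 1789 bp
  9205 − 8426 = 779 bp
  9789 − 9205 = 584 bp
  10652 − 9789 = 863 bp
Sorted largest to smallest: 2492, 1832, 1789, 1245, 1068, 863, 779, 584 bp.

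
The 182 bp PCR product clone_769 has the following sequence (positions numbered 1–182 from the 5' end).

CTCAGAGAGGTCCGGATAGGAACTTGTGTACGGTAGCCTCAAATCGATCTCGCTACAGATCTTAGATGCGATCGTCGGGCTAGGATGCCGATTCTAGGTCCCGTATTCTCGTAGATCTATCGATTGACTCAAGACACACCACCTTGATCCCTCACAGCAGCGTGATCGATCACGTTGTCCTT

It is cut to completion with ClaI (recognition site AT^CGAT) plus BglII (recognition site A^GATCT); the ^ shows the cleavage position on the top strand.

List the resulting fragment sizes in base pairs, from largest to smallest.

ClaI sites (ATCGAT) start at positions 43, 119, 165.
ClaI cuts after base 2 of each site, so after positions 44, 120, 166.
BglII sites (AGATCT) start at positions 57, 113.
BglII cuts after the first base of each site, so after positions 57, 113.
Combined cut positions: 44, 57, 113, 120, 166.
Linear molecule, 5 cuts → 6 fragments:
  1–44 → 44 bp
  45–57 → 13 bp
  58–113 → 56 bp
  114–120 → 7 bp
  121–166 → 46 bp
  167–182 → 16 bp
Sorted largest to smallest: 56, 46, 44, 16, 13, 7 bp.

56, 46, 44, 16, 13, 7 bp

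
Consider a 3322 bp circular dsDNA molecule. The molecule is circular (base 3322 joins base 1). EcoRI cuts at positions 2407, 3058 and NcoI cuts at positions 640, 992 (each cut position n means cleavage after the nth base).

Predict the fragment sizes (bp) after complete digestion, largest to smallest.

1415, 904, 651, 352 bp

Combined cut positions (sorted): 640, 992, 2407, 3058.
Circular molecule, 4 cuts → 4 fragments:
  992 − 640 = 352 bp
  2407 − 992 = 1415 bp
  3058 − 2407 = 651 bp
  wrap: 3322 − 3058 + 640 = 904 bp
Sorted largest to smallest: 1415, 904, 651, 352 bp.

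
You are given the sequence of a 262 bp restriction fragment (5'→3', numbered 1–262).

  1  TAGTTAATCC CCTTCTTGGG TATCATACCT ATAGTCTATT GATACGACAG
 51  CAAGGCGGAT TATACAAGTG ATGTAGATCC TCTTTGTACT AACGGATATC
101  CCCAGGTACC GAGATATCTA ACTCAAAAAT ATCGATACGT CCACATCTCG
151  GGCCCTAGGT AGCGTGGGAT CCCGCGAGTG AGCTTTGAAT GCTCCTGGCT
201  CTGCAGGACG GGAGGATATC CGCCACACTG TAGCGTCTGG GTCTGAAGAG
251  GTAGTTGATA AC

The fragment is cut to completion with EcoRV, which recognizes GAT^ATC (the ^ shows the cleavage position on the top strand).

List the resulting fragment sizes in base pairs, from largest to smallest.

102, 97, 45, 18 bp

EcoRV sites (GATATC) start at positions 95, 113, 215.
EcoRV cuts after base 3 of each site, so after positions 97, 115, 217.
Linear molecule, 3 cuts → 4 fragments:
  1–97 → 97 bp
  98–115 → 18 bp
  116–217 → 102 bp
  218–262 → 45 bp
Sorted largest to smallest: 102, 97, 45, 18 bp.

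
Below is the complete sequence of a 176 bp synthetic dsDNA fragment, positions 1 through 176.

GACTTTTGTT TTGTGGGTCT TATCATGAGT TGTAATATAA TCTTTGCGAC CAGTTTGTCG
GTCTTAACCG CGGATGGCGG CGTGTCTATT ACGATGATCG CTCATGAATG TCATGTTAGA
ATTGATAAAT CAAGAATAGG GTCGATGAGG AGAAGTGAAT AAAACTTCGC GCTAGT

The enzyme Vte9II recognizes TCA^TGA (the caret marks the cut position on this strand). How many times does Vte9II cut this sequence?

TCATGA occurs starting at positions 23, 102.
Vte9II cuts at 2 sites.

2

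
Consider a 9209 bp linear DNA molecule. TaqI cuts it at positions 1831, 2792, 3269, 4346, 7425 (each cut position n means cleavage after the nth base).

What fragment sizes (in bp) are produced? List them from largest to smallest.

3079, 1831, 1784, 1077, 961, 477 bp

Linear molecule, 5 cuts → 6 fragments:
  1831 − 0 = 1831 bp
  2792 − 1831 = 961 bp
  3269 − 2792 = 477 bp
  4346 − 3269 = 1077 bp
  7425 − 4346 = 3079 bp
  9209 − 7425 = 1784 bp
Sorted largest to smallest: 3079, 1831, 1784, 1077, 961, 477 bp.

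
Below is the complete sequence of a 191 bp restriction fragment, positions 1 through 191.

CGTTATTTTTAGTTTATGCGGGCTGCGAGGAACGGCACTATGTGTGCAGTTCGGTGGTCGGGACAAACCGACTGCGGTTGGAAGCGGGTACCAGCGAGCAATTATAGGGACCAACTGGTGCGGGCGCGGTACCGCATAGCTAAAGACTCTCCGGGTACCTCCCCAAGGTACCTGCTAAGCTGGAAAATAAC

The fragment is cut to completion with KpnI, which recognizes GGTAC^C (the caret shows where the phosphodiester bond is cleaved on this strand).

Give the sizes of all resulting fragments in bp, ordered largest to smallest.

KpnI sites (GGTACC) start at positions 87, 128, 154, 167.
KpnI cuts after base 5 of each site (before the last base), so after positions 91, 132, 158, 171.
Linear molecule, 4 cuts → 5 fragments:
  1–91 → 91 bp
  92–132 → 41 bp
  133–158 → 26 bp
  159–171 → 13 bp
  172–191 → 20 bp
Sorted largest to smallest: 91, 41, 26, 20, 13 bp.

91, 41, 26, 20, 13 bp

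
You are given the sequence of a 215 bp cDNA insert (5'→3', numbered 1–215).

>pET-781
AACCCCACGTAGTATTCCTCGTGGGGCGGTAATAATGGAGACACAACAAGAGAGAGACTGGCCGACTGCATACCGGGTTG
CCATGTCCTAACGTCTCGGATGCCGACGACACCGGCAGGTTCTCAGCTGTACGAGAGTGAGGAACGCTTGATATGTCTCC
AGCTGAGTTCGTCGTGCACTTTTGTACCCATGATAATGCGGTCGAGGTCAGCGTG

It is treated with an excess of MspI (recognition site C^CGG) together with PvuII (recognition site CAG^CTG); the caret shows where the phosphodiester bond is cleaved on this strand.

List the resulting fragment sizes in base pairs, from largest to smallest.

MspI sites (CCGG) start at positions 73, 112.
MspI cuts after the first base of each site, so after positions 73, 112.
PvuII sites (CAGCTG) start at positions 124, 160.
PvuII cuts after base 3 of each site, so after positions 126, 162.
Combined cut positions: 73, 112, 126, 162.
Linear molecule, 4 cuts → 5 fragments:
  1–73 → 73 bp
  74–112 → 39 bp
  113–126 → 14 bp
  127–162 → 36 bp
  163–215 → 53 bp
Sorted largest to smallest: 73, 53, 39, 36, 14 bp.

73, 53, 39, 36, 14 bp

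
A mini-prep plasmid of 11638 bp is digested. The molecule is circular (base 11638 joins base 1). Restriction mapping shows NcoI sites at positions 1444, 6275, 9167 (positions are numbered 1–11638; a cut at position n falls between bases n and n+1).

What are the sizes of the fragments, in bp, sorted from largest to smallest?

4831, 3915, 2892 bp

Circular molecule, 3 cuts → 3 fragments:
  6275 − 1444 = 4831 bp
  9167 − 6275 = 2892 bp
  wrap: 11638 − 9167 + 1444 = 3915 bp
Sorted largest to smallest: 4831, 3915, 2892 bp.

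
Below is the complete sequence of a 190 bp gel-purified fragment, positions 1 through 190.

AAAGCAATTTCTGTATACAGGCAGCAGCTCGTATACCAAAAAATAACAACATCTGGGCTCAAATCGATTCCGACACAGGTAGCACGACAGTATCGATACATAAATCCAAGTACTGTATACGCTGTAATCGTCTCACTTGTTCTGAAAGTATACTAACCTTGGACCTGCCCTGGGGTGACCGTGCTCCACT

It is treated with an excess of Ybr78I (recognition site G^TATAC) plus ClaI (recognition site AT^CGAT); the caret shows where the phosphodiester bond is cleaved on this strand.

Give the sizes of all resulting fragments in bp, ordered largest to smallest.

42, 33, 33, 29, 22, 18, 13 bp

Ybr78I sites (GTATAC) start at positions 13, 31, 115, 148.
Ybr78I cuts after the first base of each site, so after positions 13, 31, 115, 148.
ClaI sites (ATCGAT) start at positions 63, 92.
ClaI cuts after base 2 of each site, so after positions 64, 93.
Combined cut positions: 13, 31, 64, 93, 115, 148.
Linear molecule, 6 cuts → 7 fragments:
  1–13 → 13 bp
  14–31 → 18 bp
  32–64 → 33 bp
  65–93 → 29 bp
  94–115 → 22 bp
  116–148 → 33 bp
  149–190 → 42 bp
Sorted largest to smallest: 42, 33, 33, 29, 22, 18, 13 bp.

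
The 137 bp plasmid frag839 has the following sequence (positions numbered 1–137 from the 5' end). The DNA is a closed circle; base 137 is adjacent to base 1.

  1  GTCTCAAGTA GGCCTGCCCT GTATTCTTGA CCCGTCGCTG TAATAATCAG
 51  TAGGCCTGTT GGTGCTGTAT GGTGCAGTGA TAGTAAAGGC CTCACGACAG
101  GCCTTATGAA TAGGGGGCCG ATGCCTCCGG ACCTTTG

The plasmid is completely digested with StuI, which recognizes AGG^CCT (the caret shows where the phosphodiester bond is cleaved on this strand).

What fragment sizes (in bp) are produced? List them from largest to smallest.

StuI sites (AGGCCT) start at positions 10, 52, 87, 99.
StuI cuts after base 3 of each site, so after positions 12, 54, 89, 101.
Circular molecule, 4 cuts → 4 fragments:
  13–54 → 42 bp
  55–89 → 35 bp
  90–101 → 12 bp
  102–137 then 1–12 → 36 + 12 = 48 bp
Sorted largest to smallest: 48, 42, 35, 12 bp.

48, 42, 35, 12 bp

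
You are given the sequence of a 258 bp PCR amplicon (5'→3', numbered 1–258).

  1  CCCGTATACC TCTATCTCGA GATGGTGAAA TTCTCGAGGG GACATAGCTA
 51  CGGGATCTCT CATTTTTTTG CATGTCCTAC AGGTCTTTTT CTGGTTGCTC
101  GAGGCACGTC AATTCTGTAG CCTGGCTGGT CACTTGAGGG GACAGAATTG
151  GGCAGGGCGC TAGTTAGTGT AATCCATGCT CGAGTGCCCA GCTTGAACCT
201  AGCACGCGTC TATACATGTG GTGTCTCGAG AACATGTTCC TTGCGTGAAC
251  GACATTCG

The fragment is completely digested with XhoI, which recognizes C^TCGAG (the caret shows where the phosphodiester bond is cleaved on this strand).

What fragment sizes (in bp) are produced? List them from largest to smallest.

XhoI sites (CTCGAG) start at positions 16, 33, 98, 179, 225.
XhoI cuts after the first base of each site, so after positions 16, 33, 98, 179, 225.
Linear molecule, 5 cuts → 6 fragments:
  1–16 → 16 bp
  17–33 → 17 bp
  34–98 → 65 bp
  99–179 → 81 bp
  180–225 → 46 bp
  226–258 → 33 bp
Sorted largest to smallest: 81, 65, 46, 33, 17, 16 bp.

81, 65, 46, 33, 17, 16 bp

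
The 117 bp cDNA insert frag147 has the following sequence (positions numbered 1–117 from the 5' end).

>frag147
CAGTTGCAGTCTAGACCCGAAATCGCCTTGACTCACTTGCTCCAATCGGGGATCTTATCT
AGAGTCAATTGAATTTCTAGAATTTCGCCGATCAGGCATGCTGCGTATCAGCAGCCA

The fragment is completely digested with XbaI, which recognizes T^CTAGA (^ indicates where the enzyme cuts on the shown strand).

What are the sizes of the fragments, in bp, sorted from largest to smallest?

XbaI sites (TCTAGA) start at positions 10, 58, 76.
XbaI cuts after the first base of each site, so after positions 10, 58, 76.
Linear molecule, 3 cuts → 4 fragments:
  1–10 → 10 bp
  11–58 → 48 bp
  59–76 → 18 bp
  77–117 → 41 bp
Sorted largest to smallest: 48, 41, 18, 10 bp.

48, 41, 18, 10 bp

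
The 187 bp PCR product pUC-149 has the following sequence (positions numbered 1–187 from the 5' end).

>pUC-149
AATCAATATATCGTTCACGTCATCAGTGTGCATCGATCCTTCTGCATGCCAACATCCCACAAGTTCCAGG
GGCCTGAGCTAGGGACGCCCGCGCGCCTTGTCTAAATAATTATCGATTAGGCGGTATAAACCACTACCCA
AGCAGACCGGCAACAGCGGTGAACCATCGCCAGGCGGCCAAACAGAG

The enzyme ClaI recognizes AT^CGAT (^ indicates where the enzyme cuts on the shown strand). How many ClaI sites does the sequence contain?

2

ATCGAT occurs starting at positions 32, 112.
ClaI cuts at 2 sites.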